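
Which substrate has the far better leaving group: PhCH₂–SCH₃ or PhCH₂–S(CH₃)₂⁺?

From PhCH₂–SCH₃ the departing group would be RS⁻ (pKₐ(RSH (a thiol)) ≈ 10.5). Moderately basic; rarely leaves without activation.
From PhCH₂–S(CH₃)₂⁺ the leaving group is SR'₂ (pKₐ(R'₂SH⁺) ≈ -7). Neutral; leaves from a sulfonium salt (R–SR'₂⁺).
(In practice PhCH₂–S(CH₃)₂⁺ is made from PhCH₂–SCH₃ by S-methylation with CH₃I, allowing neutral dimethyl sulfide, rather than methanethiolate, to depart.)

PhCH₂–S(CH₃)₂⁺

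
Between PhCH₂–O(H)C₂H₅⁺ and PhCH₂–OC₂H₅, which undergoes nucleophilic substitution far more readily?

PhCH₂–O(H)C₂H₅⁺

From PhCH₂–OC₂H₅ the departing group would be CH₃CH₂O⁻ (pKₐ(CH₃CH₂OH) ≈ 16). Strong base; alkoxides do not leave unassisted.
From PhCH₂–O(H)C₂H₅⁺ the leaving group is R'OH (pKₐ(R'OH₂⁺) ≈ -2.4). Neutral; leaves from a protonated ether (an oxonium ion, R–O(H)R'⁺).
(In practice PhCH₂–O(H)C₂H₅⁺ is made from PhCH₂–OC₂H₅ by protonation with concentrated HBr, allowing neutral ethanol, rather than ethoxide, to depart.)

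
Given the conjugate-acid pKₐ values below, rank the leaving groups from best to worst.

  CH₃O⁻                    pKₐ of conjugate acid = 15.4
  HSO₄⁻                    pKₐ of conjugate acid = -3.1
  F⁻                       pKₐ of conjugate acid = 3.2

HSO₄⁻ > F⁻ > CH₃O⁻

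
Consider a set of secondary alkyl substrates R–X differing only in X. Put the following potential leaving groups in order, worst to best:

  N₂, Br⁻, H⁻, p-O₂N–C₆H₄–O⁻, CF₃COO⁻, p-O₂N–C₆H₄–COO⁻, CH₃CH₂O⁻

H⁻ < CH₃CH₂O⁻ < p-O₂N–C₆H₄–O⁻ < p-O₂N–C₆H₄–COO⁻ < CF₃COO⁻ < Br⁻ < N₂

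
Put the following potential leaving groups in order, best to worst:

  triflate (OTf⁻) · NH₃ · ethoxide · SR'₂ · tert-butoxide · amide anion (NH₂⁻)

The more stable X⁻ (or X) is on its own — i.e. the weaker a base it is — the better a leaving group it makes.
triflate (OTf⁻): pKₐ(CF₃SO₃H (triflic acid)) ≈ -14
SR'₂: pKₐ(R'₂SH⁺) ≈ -7
NH₃: pKₐ(NH₄⁺) ≈ 9.2
ethoxide: pKₐ(CH₃CH₂OH) ≈ 16
tert-butoxide: pKₐ(t-BuOH) ≈ 18
amide anion (NH₂⁻): pKₐ(NH₃) ≈ 38

triflate (OTf⁻) > SR'₂ > NH₃ > ethoxide > tert-butoxide > amide anion (NH₂⁻)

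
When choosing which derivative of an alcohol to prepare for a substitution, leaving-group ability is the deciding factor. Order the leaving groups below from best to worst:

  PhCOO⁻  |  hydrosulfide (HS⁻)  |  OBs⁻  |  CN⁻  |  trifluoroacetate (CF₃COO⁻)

OBs⁻ > trifluoroacetate (CF₃COO⁻) > PhCOO⁻ > hydrosulfide (HS⁻) > CN⁻

Leaving-group ability tracks the stability of the departed species; conjugate-acid pKₐ is the usual yardstick (lower pKₐ → better LG).
OBs⁻: pKₐ(p-BrC₆H₄SO₃H) ≈ -2.8
trifluoroacetate (CF₃COO⁻): pKₐ(CF₃COOH) ≈ 0.2
PhCOO⁻: pKₐ(C₆H₅COOH) ≈ 4.2
hydrosulfide (HS⁻): pKₐ(H₂S) ≈ 7
CN⁻: pKₐ(HCN) ≈ 9.2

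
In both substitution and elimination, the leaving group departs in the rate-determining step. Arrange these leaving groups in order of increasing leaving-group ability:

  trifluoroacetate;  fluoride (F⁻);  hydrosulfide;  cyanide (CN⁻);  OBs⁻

Rank by basicity of the departing species: weakest base leaves most easily.
OBs⁻: pKₐ(p-BrC₆H₄SO₃H) ≈ -2.8 — arenesulfonate with a p-bromo substituent
trifluoroacetate: pKₐ(CF₃COOH) ≈ 0.2
fluoride (F⁻): pKₐ(HF) ≈ 3.2 — small and strongly basic; the poor halide leaving group
hydrosulfide: pKₐ(H₂S) ≈ 7 — larger and more polarisable than the oxygen analogue
cyanide (CN⁻): pKₐ(HCN) ≈ 9.2
The question asks for worst first, so the sequence is read in increasing leaving-group ability.

cyanide (CN⁻) < hydrosulfide < fluoride (F⁻) < trifluoroacetate < OBs⁻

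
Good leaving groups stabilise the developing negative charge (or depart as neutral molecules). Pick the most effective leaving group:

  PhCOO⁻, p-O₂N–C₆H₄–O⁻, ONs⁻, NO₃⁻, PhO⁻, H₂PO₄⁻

Rank by basicity of the departing species: weakest base leaves most easily.
ONs⁻: pKₐ(p-O₂NC₆H₄SO₃H) ≈ -3.5
NO₃⁻: pKₐ(HNO₃) ≈ -1.3
H₂PO₄⁻: pKₐ(H₃PO₄) ≈ 2.1
PhCOO⁻: pKₐ(C₆H₅COOH) ≈ 4.2
p-O₂N–C₆H₄–O⁻: pKₐ(p-nitrophenol) ≈ 7.2
PhO⁻: pKₐ(C₆H₅OH (phenol)) ≈ 10

ONs⁻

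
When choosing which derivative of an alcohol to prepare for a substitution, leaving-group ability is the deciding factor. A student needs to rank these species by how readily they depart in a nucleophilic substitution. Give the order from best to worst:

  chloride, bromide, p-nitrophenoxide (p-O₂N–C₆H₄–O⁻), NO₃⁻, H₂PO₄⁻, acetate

bromide > chloride > NO₃⁻ > H₂PO₄⁻ > acetate > p-nitrophenoxide (p-O₂N–C₆H₄–O⁻)

Rank by basicity of the departing species: weakest base leaves most easily.
bromide: pKₐ(HBr) ≈ -9
chloride: pKₐ(HCl) ≈ -7
NO₃⁻: pKₐ(HNO₃) ≈ -1.3 — resonance-delocalised over three oxygens
H₂PO₄⁻: pKₐ(H₃PO₄) ≈ 2.1 — moderate base; biological leaving group after further activation
acetate: pKₐ(CH₃COOH) ≈ 4.8 — resonance-stabilised but still a weak base
p-nitrophenoxide (p-O₂N–C₆H₄–O⁻): pKₐ(p-nitrophenol) ≈ 7.2 — nitro group delocalises the charge; the classic chromogenic LG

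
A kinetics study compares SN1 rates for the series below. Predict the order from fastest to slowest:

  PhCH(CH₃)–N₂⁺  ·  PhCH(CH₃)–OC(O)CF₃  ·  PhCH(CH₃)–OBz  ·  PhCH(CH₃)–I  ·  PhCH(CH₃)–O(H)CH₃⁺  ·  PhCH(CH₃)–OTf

PhCH(CH₃)–N₂⁺ > PhCH(CH₃)–OTf > PhCH(CH₃)–I > PhCH(CH₃)–O(H)CH₃⁺ > PhCH(CH₃)–OC(O)CF₃ > PhCH(CH₃)–OBz

The skeletons are identical, so relative rate is governed entirely by leaving-group ability.
Rank by basicity of the departing species: weakest base leaves most easily.
PhCH(CH₃)–N₂⁺ loses N₂: no meaningful conjugate acid; N₂ departs as an exceptionally stable neutral molecule
PhCH(CH₃)–OTf loses OTf⁻: pKₐ(CF₃SO₃H (triflic acid)) ≈ -14
PhCH(CH₃)–I loses I⁻: pKₐ(HI) ≈ -10
PhCH(CH₃)–O(H)CH₃⁺ loses R'OH: pKₐ(R'OH₂⁺) ≈ -2.4
PhCH(CH₃)–OC(O)CF₃ loses CF₃COO⁻: pKₐ(CF₃COOH) ≈ 0.2
PhCH(CH₃)–OBz loses PhCOO⁻: pKₐ(C₆H₅COOH) ≈ 4.2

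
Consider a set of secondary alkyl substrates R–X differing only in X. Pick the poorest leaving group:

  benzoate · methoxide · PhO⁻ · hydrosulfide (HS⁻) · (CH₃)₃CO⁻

(CH₃)₃CO⁻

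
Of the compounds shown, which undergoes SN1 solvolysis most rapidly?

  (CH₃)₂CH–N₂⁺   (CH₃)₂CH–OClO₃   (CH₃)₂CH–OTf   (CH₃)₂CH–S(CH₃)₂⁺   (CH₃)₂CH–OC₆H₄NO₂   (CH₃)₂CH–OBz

The skeletons are identical, so relative rate is governed entirely by leaving-group ability.
Leaving-group ability tracks the stability of the departed species; conjugate-acid pKₐ is the usual yardstick (lower pKₐ → better LG).
(CH₃)₂CH–N₂⁺ loses N₂: no meaningful conjugate acid; N₂ departs as an exceptionally stable neutral molecule
(CH₃)₂CH–OTf loses OTf⁻: pKₐ(CF₃SO₃H (triflic acid)) ≈ -14
(CH₃)₂CH–OClO₃ loses ClO₄⁻: pKₐ(HClO₄) ≈ -10
(CH₃)₂CH–S(CH₃)₂⁺ loses SR'₂: pKₐ(R'₂SH⁺) ≈ -7
(CH₃)₂CH–OBz loses PhCOO⁻: pKₐ(C₆H₅COOH) ≈ 4.2
(CH₃)₂CH–OC₆H₄NO₂ loses p-O₂N–C₆H₄–O⁻: pKₐ(p-nitrophenol) ≈ 7.2

(CH₃)₂CH–N₂⁺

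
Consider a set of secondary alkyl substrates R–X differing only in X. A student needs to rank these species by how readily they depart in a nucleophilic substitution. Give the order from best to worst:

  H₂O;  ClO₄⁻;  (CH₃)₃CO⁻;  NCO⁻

ClO₄⁻: pKₐ(HClO₄) ≈ -10
H₂O: pKₐ(H₃O⁺) ≈ -1.7 — neutral; leaves from a protonated alcohol (R–OH₂⁺)
NCO⁻: pKₐ(HOCN) ≈ 3.5
(CH₃)₃CO⁻: pKₐ(t-BuOH) ≈ 18 — bulky, strongly basic alkoxide

ClO₄⁻ > H₂O > NCO⁻ > (CH₃)₃CO⁻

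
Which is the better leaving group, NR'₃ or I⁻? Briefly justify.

I⁻

I⁻ is the better leaving group.
pKₐ(HI) ≈ -10 versus pKₐ(R'₃NH⁺) ≈ 10.7: I⁻ is the much weaker base.
Large, highly polarisable; very weak base.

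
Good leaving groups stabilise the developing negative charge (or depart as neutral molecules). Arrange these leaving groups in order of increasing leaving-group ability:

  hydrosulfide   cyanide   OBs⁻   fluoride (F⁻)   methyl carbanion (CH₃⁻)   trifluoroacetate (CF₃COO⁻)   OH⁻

methyl carbanion (CH₃⁻) < OH⁻ < cyanide < hydrosulfide < fluoride (F⁻) < trifluoroacetate (CF₃COO⁻) < OBs⁻

A good leaving group is a weak base: the lower the pKₐ of its conjugate acid, the more readily it departs.
OBs⁻: pKₐ(p-BrC₆H₄SO₃H) ≈ -2.8 — arenesulfonate with a p-bromo substituent
trifluoroacetate (CF₃COO⁻): pKₐ(CF₃COOH) ≈ 0.2
fluoride (F⁻): pKₐ(HF) ≈ 3.2 — small and strongly basic; the poor halide leaving group
hydrosulfide: pKₐ(H₂S) ≈ 7
cyanide: pKₐ(HCN) ≈ 9.2 — sp carbon stabilises the charge somewhat, but still a poor LG
OH⁻: pKₐ(H₂O) ≈ 15.7 — strong base; essentially never leaves without prior activation
methyl carbanion (CH₃⁻): pKₐ(CH₄) ≈ 48 — unstabilised carbanion; the worst conceivable leaving group
The question asks for worst first, so the sequence is read in increasing leaving-group ability.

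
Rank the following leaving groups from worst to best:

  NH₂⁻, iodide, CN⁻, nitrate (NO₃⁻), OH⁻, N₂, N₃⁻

Rank by basicity of the departing species: weakest base leaves most easily.
N₂: no meaningful conjugate acid; N₂ departs as an exceptionally stable neutral molecule
iodide: pKₐ(HI) ≈ -10 — large, highly polarisable; very weak base
nitrate (NO₃⁻): pKₐ(HNO₃) ≈ -1.3 — resonance-delocalised over three oxygens
N₃⁻: pKₐ(HN₃) ≈ 4.7
CN⁻: pKₐ(HCN) ≈ 9.2 — sp carbon stabilises the charge somewhat, but still a poor LG
OH⁻: pKₐ(H₂O) ≈ 15.7
NH₂⁻: pKₐ(NH₃) ≈ 38
Reversing gives the worst-to-best order requested.

NH₂⁻ < OH⁻ < CN⁻ < N₃⁻ < nitrate (NO₃⁻) < iodide < N₂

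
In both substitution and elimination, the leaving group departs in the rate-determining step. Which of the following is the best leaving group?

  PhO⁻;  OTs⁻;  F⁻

Leaving-group ability tracks the stability of the departed species; conjugate-acid pKₐ is the usual yardstick (lower pKₐ → better LG).
OTs⁻: pKₐ(p-CH₃C₆H₄SO₃H (TsOH)) ≈ -2.8
F⁻: pKₐ(HF) ≈ 3.2
PhO⁻: pKₐ(C₆H₅OH (phenol)) ≈ 10

OTs⁻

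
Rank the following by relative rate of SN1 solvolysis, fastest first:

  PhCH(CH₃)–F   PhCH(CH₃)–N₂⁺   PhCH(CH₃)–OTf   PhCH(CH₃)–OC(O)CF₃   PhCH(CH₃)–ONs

PhCH(CH₃)–N₂⁺ > PhCH(CH₃)–OTf > PhCH(CH₃)–ONs > PhCH(CH₃)–OC(O)CF₃ > PhCH(CH₃)–F

With the same alkyl group throughout, only the leaving group differentiates the rates.
A good leaving group is a weak base: the lower the pKₐ of its conjugate acid, the more readily it departs.
PhCH(CH₃)–N₂⁺ loses N₂: no meaningful conjugate acid; N₂ departs as an exceptionally stable neutral molecule
PhCH(CH₃)–OTf loses OTf⁻: pKₐ(CF₃SO₃H (triflic acid)) ≈ -14
PhCH(CH₃)–ONs loses ONs⁻: pKₐ(p-O₂NC₆H₄SO₃H) ≈ -3.5
PhCH(CH₃)–OC(O)CF₃ loses CF₃COO⁻: pKₐ(CF₃COOH) ≈ 0.2
PhCH(CH₃)–F loses F⁻: pKₐ(HF) ≈ 3.2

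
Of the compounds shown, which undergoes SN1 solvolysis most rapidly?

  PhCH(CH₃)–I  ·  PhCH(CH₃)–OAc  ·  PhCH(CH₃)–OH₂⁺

PhCH(CH₃)–I

With the same alkyl group throughout, only the leaving group differentiates the rates.
A good leaving group is a weak base: the lower the pKₐ of its conjugate acid, the more readily it departs.
PhCH(CH₃)–I loses I⁻: pKₐ(HI) ≈ -10
PhCH(CH₃)–OH₂⁺ loses H₂O: pKₐ(H₃O⁺) ≈ -1.7
PhCH(CH₃)–OAc loses AcO⁻: pKₐ(CH₃COOH) ≈ 4.8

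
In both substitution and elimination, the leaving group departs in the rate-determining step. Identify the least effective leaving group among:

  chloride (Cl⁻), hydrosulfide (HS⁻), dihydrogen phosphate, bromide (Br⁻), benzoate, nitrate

hydrosulfide (HS⁻)

The more stable X⁻ (or X) is on its own — i.e. the weaker a base it is — the better a leaving group it makes.
bromide (Br⁻): pKₐ(HBr) ≈ -9
chloride (Cl⁻): pKₐ(HCl) ≈ -7
nitrate: pKₐ(HNO₃) ≈ -1.3
dihydrogen phosphate: pKₐ(H₃PO₄) ≈ 2.1
benzoate: pKₐ(C₆H₅COOH) ≈ 4.2
hydrosulfide (HS⁻): pKₐ(H₂S) ≈ 7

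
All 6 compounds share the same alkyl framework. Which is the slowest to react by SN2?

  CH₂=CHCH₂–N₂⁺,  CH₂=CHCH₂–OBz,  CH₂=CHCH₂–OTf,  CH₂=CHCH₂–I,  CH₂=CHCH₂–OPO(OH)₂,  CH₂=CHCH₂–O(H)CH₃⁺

With the same alkyl group throughout, only the leaving group differentiates the rates.
Rank by basicity of the departing species: weakest base leaves most easily.
CH₂=CHCH₂–N₂⁺ loses N₂: no meaningful conjugate acid; N₂ departs as an exceptionally stable neutral molecule
CH₂=CHCH₂–OTf loses OTf⁻: pKₐ(CF₃SO₃H (triflic acid)) ≈ -14
CH₂=CHCH₂–I loses I⁻: pKₐ(HI) ≈ -10
CH₂=CHCH₂–O(H)CH₃⁺ loses R'OH: pKₐ(R'OH₂⁺) ≈ -2.4
CH₂=CHCH₂–OPO(OH)₂ loses H₂PO₄⁻: pKₐ(H₃PO₄) ≈ 2.1
CH₂=CHCH₂–OBz loses PhCOO⁻: pKₐ(C₆H₅COOH) ≈ 4.2

CH₂=CHCH₂–OBz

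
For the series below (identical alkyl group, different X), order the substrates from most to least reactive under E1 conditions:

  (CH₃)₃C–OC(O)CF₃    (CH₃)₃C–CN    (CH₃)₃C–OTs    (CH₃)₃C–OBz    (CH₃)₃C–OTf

Identical carbon frameworks mean the comparison reduces to leaving-group quality.
The more stable X⁻ (or X) is on its own — i.e. the weaker a base it is — the better a leaving group it makes.
(CH₃)₃C–OTf loses OTf⁻: pKₐ(CF₃SO₃H (triflic acid)) ≈ -14
(CH₃)₃C–OTs loses OTs⁻: pKₐ(p-CH₃C₆H₄SO₃H (TsOH)) ≈ -2.8
(CH₃)₃C–OC(O)CF₃ loses CF₃COO⁻: pKₐ(CF₃COOH) ≈ 0.2
(CH₃)₃C–OBz loses PhCOO⁻: pKₐ(C₆H₅COOH) ≈ 4.2
(CH₃)₃C–CN loses CN⁻: pKₐ(HCN) ≈ 9.2

(CH₃)₃C–OTf > (CH₃)₃C–OTs > (CH₃)₃C–OC(O)CF₃ > (CH₃)₃C–OBz > (CH₃)₃C–CN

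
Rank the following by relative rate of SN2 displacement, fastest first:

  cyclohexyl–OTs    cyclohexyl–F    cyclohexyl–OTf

cyclohexyl–OTf > cyclohexyl–OTs > cyclohexyl–F

The skeletons are identical, so relative rate is governed entirely by leaving-group ability.
Rank by basicity of the departing species: weakest base leaves most easily.
cyclohexyl–OTf loses OTf⁻: pKₐ(CF₃SO₃H (triflic acid)) ≈ -14
cyclohexyl–OTs loses OTs⁻: pKₐ(p-CH₃C₆H₄SO₃H (TsOH)) ≈ -2.8
cyclohexyl–F loses F⁻: pKₐ(HF) ≈ 3.2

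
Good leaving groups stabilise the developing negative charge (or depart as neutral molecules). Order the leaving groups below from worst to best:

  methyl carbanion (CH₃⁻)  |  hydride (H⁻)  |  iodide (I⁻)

A good leaving group is a weak base: the lower the pKₐ of its conjugate acid, the more readily it departs.
iodide (I⁻): pKₐ(HI) ≈ -10 — large, highly polarisable; very weak base
hydride (H⁻): pKₐ(H₂) ≈ 36 — extremely strong base; leaves only in special hydride-transfer contexts
methyl carbanion (CH₃⁻): pKₐ(CH₄) ≈ 48
Listed from poorest to best leaving group as asked.

methyl carbanion (CH₃⁻) < hydride (H⁻) < iodide (I⁻)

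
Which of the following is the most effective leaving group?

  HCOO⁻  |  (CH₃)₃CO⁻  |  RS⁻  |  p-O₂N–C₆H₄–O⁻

HCOO⁻: pKₐ(HCOOH) ≈ 3.8
p-O₂N–C₆H₄–O⁻: pKₐ(p-nitrophenol) ≈ 7.2
RS⁻: pKₐ(RSH (a thiol)) ≈ 10.5
(CH₃)₃CO⁻: pKₐ(t-BuOH) ≈ 18

HCOO⁻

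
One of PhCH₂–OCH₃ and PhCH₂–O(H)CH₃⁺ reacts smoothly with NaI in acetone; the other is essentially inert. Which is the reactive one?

PhCH₂–O(H)CH₃⁺

From PhCH₂–OCH₃ the departing group would be CH₃O⁻ (pKₐ(CH₃OH) ≈ 15.5). Strong base; alkoxides do not leave unassisted.
From PhCH₂–O(H)CH₃⁺ the leaving group is R'OH (pKₐ(R'OH₂⁺) ≈ -2.4). Neutral; leaves from a protonated ether (an oxonium ion, R–O(H)R'⁺).
(In practice PhCH₂–O(H)CH₃⁺ is made from PhCH₂–OCH₃ by protonation with concentrated HI, allowing neutral methanol, rather than methoxide, to depart.)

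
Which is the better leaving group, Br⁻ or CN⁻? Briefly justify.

Br⁻

Br⁻ is the better leaving group.
pKₐ(HBr) ≈ -9 versus pKₐ(HCN) ≈ 9.2: Br⁻ is the much weaker base.
Weak base; good leaving group.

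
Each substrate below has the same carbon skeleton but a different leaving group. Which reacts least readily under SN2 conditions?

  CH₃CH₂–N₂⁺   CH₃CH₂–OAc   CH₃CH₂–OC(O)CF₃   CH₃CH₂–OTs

With the same alkyl group throughout, only the leaving group differentiates the rates.
A good leaving group is a weak base: the lower the pKₐ of its conjugate acid, the more readily it departs.
CH₃CH₂–N₂⁺ loses N₂: no meaningful conjugate acid; N₂ departs as an exceptionally stable neutral molecule
CH₃CH₂–OTs loses OTs⁻: pKₐ(p-CH₃C₆H₄SO₃H (TsOH)) ≈ -2.8
CH₃CH₂–OC(O)CF₃ loses CF₃COO⁻: pKₐ(CF₃COOH) ≈ 0.2
CH₃CH₂–OAc loses AcO⁻: pKₐ(CH₃COOH) ≈ 4.8

CH₃CH₂–OAc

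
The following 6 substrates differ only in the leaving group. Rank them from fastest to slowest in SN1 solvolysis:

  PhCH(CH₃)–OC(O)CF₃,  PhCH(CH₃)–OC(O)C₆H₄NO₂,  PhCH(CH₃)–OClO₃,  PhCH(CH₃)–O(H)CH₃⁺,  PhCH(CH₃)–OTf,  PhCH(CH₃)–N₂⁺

The skeletons are identical, so relative rate is governed entirely by leaving-group ability.
Rank by basicity of the departing species: weakest base leaves most easily.
PhCH(CH₃)–N₂⁺ loses N₂: no meaningful conjugate acid; N₂ departs as an exceptionally stable neutral molecule
PhCH(CH₃)–OTf loses OTf⁻: pKₐ(CF₃SO₃H (triflic acid)) ≈ -14
PhCH(CH₃)–OClO₃ loses ClO₄⁻: pKₐ(HClO₄) ≈ -10
PhCH(CH₃)–O(H)CH₃⁺ loses R'OH: pKₐ(R'OH₂⁺) ≈ -2.4
PhCH(CH₃)–OC(O)CF₃ loses CF₃COO⁻: pKₐ(CF₃COOH) ≈ 0.2
PhCH(CH₃)–OC(O)C₆H₄NO₂ loses p-O₂N–C₆H₄–COO⁻: pKₐ(p-nitrobenzoic acid) ≈ 3.4

PhCH(CH₃)–N₂⁺ > PhCH(CH₃)–OTf > PhCH(CH₃)–OClO₃ > PhCH(CH₃)–O(H)CH₃⁺ > PhCH(CH₃)–OC(O)CF₃ > PhCH(CH₃)–OC(O)C₆H₄NO₂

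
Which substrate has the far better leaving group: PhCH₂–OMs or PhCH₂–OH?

From PhCH₂–OH the departing group would be OH⁻ (pKₐ(H₂O) ≈ 15.7). Strong base; essentially never leaves without prior activation.
From PhCH₂–OMs the leaving group is OMs⁻ (pKₐ(CH₃SO₃H (MsOH)) ≈ -1.9). Resonance-delocalised alkanesulfonate.
(In practice PhCH₂–OMs is made from PhCH₂–OH by treatment with MsCl / Et₃N, converting the hydroxyl into a mesylate.)

PhCH₂–OMs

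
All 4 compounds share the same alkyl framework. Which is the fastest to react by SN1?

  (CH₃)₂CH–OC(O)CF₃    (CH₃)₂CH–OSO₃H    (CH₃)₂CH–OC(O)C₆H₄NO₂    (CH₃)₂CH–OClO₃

(CH₃)₂CH–OClO₃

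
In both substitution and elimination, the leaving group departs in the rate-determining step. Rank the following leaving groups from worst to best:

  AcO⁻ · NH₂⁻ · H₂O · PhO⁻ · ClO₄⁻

NH₂⁻ < PhO⁻ < AcO⁻ < H₂O < ClO₄⁻

A good leaving group is a weak base: the lower the pKₐ of its conjugate acid, the more readily it departs.
ClO₄⁻: pKₐ(HClO₄) ≈ -10
H₂O: pKₐ(H₃O⁺) ≈ -1.7 — neutral; leaves from a protonated alcohol (R–OH₂⁺)
AcO⁻: pKₐ(CH₃COOH) ≈ 4.8 — resonance-stabilised but still a weak base
PhO⁻: pKₐ(C₆H₅OH (phenol)) ≈ 10 — resonance into the ring helps, but still a poor LG
NH₂⁻: pKₐ(NH₃) ≈ 38 — extremely strong base; never a leaving group
Reversing gives the worst-to-best order requested.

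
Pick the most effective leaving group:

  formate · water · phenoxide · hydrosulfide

Leaving-group ability tracks the stability of the departed species; conjugate-acid pKₐ is the usual yardstick (lower pKₐ → better LG).
water: pKₐ(H₃O⁺) ≈ -1.7
formate: pKₐ(HCOOH) ≈ 3.8
hydrosulfide: pKₐ(H₂S) ≈ 7
phenoxide: pKₐ(C₆H₅OH (phenol)) ≈ 10

water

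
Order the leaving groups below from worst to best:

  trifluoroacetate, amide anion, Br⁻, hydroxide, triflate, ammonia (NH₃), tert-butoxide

triflate: pKₐ(CF₃SO₃H (triflic acid)) ≈ -14
Br⁻: pKₐ(HBr) ≈ -9
trifluoroacetate: pKₐ(CF₃COOH) ≈ 0.2
ammonia (NH₃): pKₐ(NH₄⁺) ≈ 9.2
hydroxide: pKₐ(H₂O) ≈ 15.7
tert-butoxide: pKₐ(t-BuOH) ≈ 18
amide anion: pKₐ(NH₃) ≈ 38
The question asks for worst first, so the sequence is read in increasing leaving-group ability.

amide anion < tert-butoxide < hydroxide < ammonia (NH₃) < trifluoroacetate < Br⁻ < triflate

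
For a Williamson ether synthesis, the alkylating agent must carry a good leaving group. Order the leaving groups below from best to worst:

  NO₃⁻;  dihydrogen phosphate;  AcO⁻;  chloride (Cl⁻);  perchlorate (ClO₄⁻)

perchlorate (ClO₄⁻) > chloride (Cl⁻) > NO₃⁻ > dihydrogen phosphate > AcO⁻

The more stable X⁻ (or X) is on its own — i.e. the weaker a base it is — the better a leaving group it makes.
perchlorate (ClO₄⁻): pKₐ(HClO₄) ≈ -10
chloride (Cl⁻): pKₐ(HCl) ≈ -7
NO₃⁻: pKₐ(HNO₃) ≈ -1.3
dihydrogen phosphate: pKₐ(H₃PO₄) ≈ 2.1
AcO⁻: pKₐ(CH₃COOH) ≈ 4.8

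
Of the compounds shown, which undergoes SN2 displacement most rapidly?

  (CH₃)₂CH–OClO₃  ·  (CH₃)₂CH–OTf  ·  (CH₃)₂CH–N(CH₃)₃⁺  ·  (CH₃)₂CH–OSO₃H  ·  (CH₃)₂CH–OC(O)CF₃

(CH₃)₂CH–OTf

The skeletons are identical, so relative rate is governed entirely by leaving-group ability.
Leaving-group ability tracks the stability of the departed species; conjugate-acid pKₐ is the usual yardstick (lower pKₐ → better LG).
(CH₃)₂CH–OTf loses OTf⁻: pKₐ(CF₃SO₃H (triflic acid)) ≈ -14
(CH₃)₂CH–OClO₃ loses ClO₄⁻: pKₐ(HClO₄) ≈ -10
(CH₃)₂CH–OSO₃H loses HSO₄⁻: pKₐ(H₂SO₄) ≈ -3
(CH₃)₂CH–OC(O)CF₃ loses CF₃COO⁻: pKₐ(CF₃COOH) ≈ 0.2
(CH₃)₂CH–N(CH₃)₃⁺ loses NR'₃: pKₐ(R'₃NH⁺) ≈ 10.7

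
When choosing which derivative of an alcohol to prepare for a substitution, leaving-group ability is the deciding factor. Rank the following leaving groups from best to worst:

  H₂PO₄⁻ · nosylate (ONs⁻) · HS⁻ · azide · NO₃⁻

A good leaving group is a weak base: the lower the pKₐ of its conjugate acid, the more readily it departs.
nosylate (ONs⁻): pKₐ(p-O₂NC₆H₄SO₃H) ≈ -3.5
NO₃⁻: pKₐ(HNO₃) ≈ -1.3
H₂PO₄⁻: pKₐ(H₃PO₄) ≈ 2.1
azide: pKₐ(HN₃) ≈ 4.7
HS⁻: pKₐ(H₂S) ≈ 7

nosylate (ONs⁻) > NO₃⁻ > H₂PO₄⁻ > azide > HS⁻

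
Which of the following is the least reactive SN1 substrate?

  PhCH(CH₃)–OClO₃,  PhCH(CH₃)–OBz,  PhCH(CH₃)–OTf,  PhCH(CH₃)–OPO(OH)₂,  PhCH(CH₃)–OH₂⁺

PhCH(CH₃)–OBz

The skeletons are identical, so relative rate is governed entirely by leaving-group ability.
Leaving-group ability tracks the stability of the departed species; conjugate-acid pKₐ is the usual yardstick (lower pKₐ → better LG).
PhCH(CH₃)–OTf loses OTf⁻: pKₐ(CF₃SO₃H (triflic acid)) ≈ -14
PhCH(CH₃)–OClO₃ loses ClO₄⁻: pKₐ(HClO₄) ≈ -10
PhCH(CH₃)–OH₂⁺ loses H₂O: pKₐ(H₃O⁺) ≈ -1.7
PhCH(CH₃)–OPO(OH)₂ loses H₂PO₄⁻: pKₐ(H₃PO₄) ≈ 2.1
PhCH(CH₃)–OBz loses PhCOO⁻: pKₐ(C₆H₅COOH) ≈ 4.2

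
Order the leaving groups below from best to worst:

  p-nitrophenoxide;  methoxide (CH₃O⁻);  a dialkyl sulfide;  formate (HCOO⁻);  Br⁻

Br⁻ > a dialkyl sulfide > formate (HCOO⁻) > p-nitrophenoxide > methoxide (CH₃O⁻)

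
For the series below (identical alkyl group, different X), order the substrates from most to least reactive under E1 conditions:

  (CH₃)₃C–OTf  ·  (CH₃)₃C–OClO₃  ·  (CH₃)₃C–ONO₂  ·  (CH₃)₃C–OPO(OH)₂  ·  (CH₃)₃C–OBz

(CH₃)₃C–OTf > (CH₃)₃C–OClO₃ > (CH₃)₃C–ONO₂ > (CH₃)₃C–OPO(OH)₂ > (CH₃)₃C–OBz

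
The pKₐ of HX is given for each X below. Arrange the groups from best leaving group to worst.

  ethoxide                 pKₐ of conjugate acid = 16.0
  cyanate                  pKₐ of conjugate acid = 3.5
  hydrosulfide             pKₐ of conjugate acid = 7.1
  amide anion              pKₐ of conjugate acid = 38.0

Lower conjugate-acid pKₐ ⇒ weaker base ⇒ better leaving group.
Sorting by the given values: cyanate (3.5), hydrosulfide (7.1), ethoxide (16.0), amide anion (38.0).

cyanate > hydrosulfide > ethoxide > amide anion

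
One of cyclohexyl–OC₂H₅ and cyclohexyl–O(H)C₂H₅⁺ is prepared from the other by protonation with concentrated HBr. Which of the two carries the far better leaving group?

cyclohexyl–O(H)C₂H₅⁺

From cyclohexyl–OC₂H₅ the departing group would be CH₃CH₂O⁻ (pKₐ(CH₃CH₂OH) ≈ 16). Strong base; alkoxides do not leave unassisted.
From cyclohexyl–O(H)C₂H₅⁺ the leaving group is R'OH (pKₐ(R'OH₂⁺) ≈ -2.4). Neutral; leaves from a protonated ether (an oxonium ion, R–O(H)R'⁺).
Protonation with concentrated HBr works by allowing neutral ethanol, rather than ethoxide, to depart, making cyclohexyl–O(H)C₂H₅⁺ enormously more reactive.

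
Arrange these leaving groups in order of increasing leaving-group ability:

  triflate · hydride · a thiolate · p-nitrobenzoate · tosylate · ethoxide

Leaving-group ability tracks the stability of the departed species; conjugate-acid pKₐ is the usual yardstick (lower pKₐ → better LG).
triflate: pKₐ(CF₃SO₃H (triflic acid)) ≈ -14 — charge spread over three oxygens and a CF₃ group; the premier leaving group in synthesis
tosylate: pKₐ(p-CH₃C₆H₄SO₃H (TsOH)) ≈ -2.8
p-nitrobenzoate: pKₐ(p-nitrobenzoic acid) ≈ 3.4 — electron-withdrawing nitro group stabilises the carboxylate
a thiolate: pKₐ(RSH (a thiol)) ≈ 10.5
ethoxide: pKₐ(CH₃CH₂OH) ≈ 16 — strong base; alkoxides do not leave unassisted
hydride: pKₐ(H₂) ≈ 36 — extremely strong base; leaves only in special hydride-transfer contexts
The question asks for worst first, so the sequence is read in increasing leaving-group ability.

hydride < ethoxide < a thiolate < p-nitrobenzoate < tosylate < triflate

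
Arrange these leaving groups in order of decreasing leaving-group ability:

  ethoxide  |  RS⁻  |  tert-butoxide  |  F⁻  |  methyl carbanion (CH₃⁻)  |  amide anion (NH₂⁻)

F⁻ > RS⁻ > ethoxide > tert-butoxide > amide anion (NH₂⁻) > methyl carbanion (CH₃⁻)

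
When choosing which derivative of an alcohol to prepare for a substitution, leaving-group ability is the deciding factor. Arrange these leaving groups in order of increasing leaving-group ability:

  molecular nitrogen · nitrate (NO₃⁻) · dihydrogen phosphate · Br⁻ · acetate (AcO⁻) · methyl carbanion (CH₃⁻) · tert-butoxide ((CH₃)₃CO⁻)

methyl carbanion (CH₃⁻) < tert-butoxide ((CH₃)₃CO⁻) < acetate (AcO⁻) < dihydrogen phosphate < nitrate (NO₃⁻) < Br⁻ < molecular nitrogen

Leaving-group ability tracks the stability of the departed species; conjugate-acid pKₐ is the usual yardstick (lower pKₐ → better LG).
molecular nitrogen: no meaningful conjugate acid; N₂ departs as an exceptionally stable neutral molecule
Br⁻: pKₐ(HBr) ≈ -9 — weak base; good leaving group
nitrate (NO₃⁻): pKₐ(HNO₃) ≈ -1.3 — resonance-delocalised over three oxygens
dihydrogen phosphate: pKₐ(H₃PO₄) ≈ 2.1 — moderate base; biological leaving group after further activation
acetate (AcO⁻): pKₐ(CH₃COOH) ≈ 4.8
tert-butoxide ((CH₃)₃CO⁻): pKₐ(t-BuOH) ≈ 18
methyl carbanion (CH₃⁻): pKₐ(CH₄) ≈ 48 — unstabilised carbanion; the worst conceivable leaving group
The question asks for worst first, so the sequence is read in increasing leaving-group ability.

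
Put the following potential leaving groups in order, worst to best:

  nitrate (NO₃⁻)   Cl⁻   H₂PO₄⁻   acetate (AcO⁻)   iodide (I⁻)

acetate (AcO⁻) < H₂PO₄⁻ < nitrate (NO₃⁻) < Cl⁻ < iodide (I⁻)

Leaving-group ability tracks the stability of the departed species; conjugate-acid pKₐ is the usual yardstick (lower pKₐ → better LG).
iodide (I⁻): pKₐ(HI) ≈ -10 — large, highly polarisable; very weak base
Cl⁻: pKₐ(HCl) ≈ -7
nitrate (NO₃⁻): pKₐ(HNO₃) ≈ -1.3 — resonance-delocalised over three oxygens
H₂PO₄⁻: pKₐ(H₃PO₄) ≈ 2.1 — moderate base; biological leaving group after further activation
acetate (AcO⁻): pKₐ(CH₃COOH) ≈ 4.8 — resonance-stabilised but still a weak base
The question asks for worst first, so the sequence is read in increasing leaving-group ability.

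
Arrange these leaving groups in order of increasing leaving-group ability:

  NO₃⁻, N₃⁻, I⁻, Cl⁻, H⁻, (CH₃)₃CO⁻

H⁻ < (CH₃)₃CO⁻ < N₃⁻ < NO₃⁻ < Cl⁻ < I⁻

I⁻: pKₐ(HI) ≈ -10
Cl⁻: pKₐ(HCl) ≈ -7
NO₃⁻: pKₐ(HNO₃) ≈ -1.3
N₃⁻: pKₐ(HN₃) ≈ 4.7
(CH₃)₃CO⁻: pKₐ(t-BuOH) ≈ 18
H⁻: pKₐ(H₂) ≈ 36
The question asks for worst first, so the sequence is read in increasing leaving-group ability.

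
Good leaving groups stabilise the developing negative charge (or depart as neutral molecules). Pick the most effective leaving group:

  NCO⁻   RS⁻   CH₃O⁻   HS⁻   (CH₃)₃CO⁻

NCO⁻

Leaving-group ability tracks the stability of the departed species; conjugate-acid pKₐ is the usual yardstick (lower pKₐ → better LG).
NCO⁻: pKₐ(HOCN) ≈ 3.5
HS⁻: pKₐ(H₂S) ≈ 7
RS⁻: pKₐ(RSH (a thiol)) ≈ 10.5
CH₃O⁻: pKₐ(CH₃OH) ≈ 15.5
(CH₃)₃CO⁻: pKₐ(t-BuOH) ≈ 18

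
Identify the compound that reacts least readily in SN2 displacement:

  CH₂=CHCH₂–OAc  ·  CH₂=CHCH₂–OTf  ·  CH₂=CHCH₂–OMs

The skeletons are identical, so relative rate is governed entirely by leaving-group ability.
Leaving-group ability tracks the stability of the departed species; conjugate-acid pKₐ is the usual yardstick (lower pKₐ → better LG).
CH₂=CHCH₂–OTf loses OTf⁻: pKₐ(CF₃SO₃H (triflic acid)) ≈ -14
CH₂=CHCH₂–OMs loses OMs⁻: pKₐ(CH₃SO₃H (MsOH)) ≈ -1.9
CH₂=CHCH₂–OAc loses AcO⁻: pKₐ(CH₃COOH) ≈ 4.8

CH₂=CHCH₂–OAc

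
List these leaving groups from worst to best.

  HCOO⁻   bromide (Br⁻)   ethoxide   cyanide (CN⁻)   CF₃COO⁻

ethoxide < cyanide (CN⁻) < HCOO⁻ < CF₃COO⁻ < bromide (Br⁻)

A good leaving group is a weak base: the lower the pKₐ of its conjugate acid, the more readily it departs.
bromide (Br⁻): pKₐ(HBr) ≈ -9 — weak base; good leaving group
CF₃COO⁻: pKₐ(CF₃COOH) ≈ 0.2 — strongly electron-withdrawing CF₃ stabilises the carboxylate
HCOO⁻: pKₐ(HCOOH) ≈ 3.8
cyanide (CN⁻): pKₐ(HCN) ≈ 9.2 — sp carbon stabilises the charge somewhat, but still a poor LG
ethoxide: pKₐ(CH₃CH₂OH) ≈ 16 — strong base; alkoxides do not leave unassisted
The question asks for worst first, so the sequence is read in increasing leaving-group ability.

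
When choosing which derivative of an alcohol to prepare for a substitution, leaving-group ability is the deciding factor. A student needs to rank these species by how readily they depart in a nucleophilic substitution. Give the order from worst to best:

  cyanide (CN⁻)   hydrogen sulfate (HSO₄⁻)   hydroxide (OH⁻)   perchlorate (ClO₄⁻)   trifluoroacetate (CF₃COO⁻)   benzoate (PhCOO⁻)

Leaving-group ability tracks the stability of the departed species; conjugate-acid pKₐ is the usual yardstick (lower pKₐ → better LG).
perchlorate (ClO₄⁻): pKₐ(HClO₄) ≈ -10
hydrogen sulfate (HSO₄⁻): pKₐ(H₂SO₄) ≈ -3 — conjugate base of a strong mineral acid
trifluoroacetate (CF₃COO⁻): pKₐ(CF₃COOH) ≈ 0.2 — strongly electron-withdrawing CF₃ stabilises the carboxylate
benzoate (PhCOO⁻): pKₐ(C₆H₅COOH) ≈ 4.2 — aryl carboxylate
cyanide (CN⁻): pKₐ(HCN) ≈ 9.2 — sp carbon stabilises the charge somewhat, but still a poor LG
hydroxide (OH⁻): pKₐ(H₂O) ≈ 15.7
The question asks for worst first, so the sequence is read in increasing leaving-group ability.

hydroxide (OH⁻) < cyanide (CN⁻) < benzoate (PhCOO⁻) < trifluoroacetate (CF₃COO⁻) < hydrogen sulfate (HSO₄⁻) < perchlorate (ClO₄⁻)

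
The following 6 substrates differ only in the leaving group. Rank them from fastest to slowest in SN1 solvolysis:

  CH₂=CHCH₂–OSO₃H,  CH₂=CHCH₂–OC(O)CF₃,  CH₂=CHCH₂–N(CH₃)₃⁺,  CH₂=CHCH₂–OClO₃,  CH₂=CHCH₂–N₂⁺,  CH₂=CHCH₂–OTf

Same R in every case — rank the leaving groups.
Leaving-group ability tracks the stability of the departed species; conjugate-acid pKₐ is the usual yardstick (lower pKₐ → better LG).
CH₂=CHCH₂–N₂⁺ loses N₂: no meaningful conjugate acid; N₂ departs as an exceptionally stable neutral molecule
CH₂=CHCH₂–OTf loses OTf⁻: pKₐ(CF₃SO₃H (triflic acid)) ≈ -14
CH₂=CHCH₂–OClO₃ loses ClO₄⁻: pKₐ(HClO₄) ≈ -10
CH₂=CHCH₂–OSO₃H loses HSO₄⁻: pKₐ(H₂SO₄) ≈ -3
CH₂=CHCH₂–OC(O)CF₃ loses CF₃COO⁻: pKₐ(CF₃COOH) ≈ 0.2
CH₂=CHCH₂–N(CH₃)₃⁺ loses NR'₃: pKₐ(R'₃NH⁺) ≈ 10.7

CH₂=CHCH₂–N₂⁺ > CH₂=CHCH₂–OTf > CH₂=CHCH₂–OClO₃ > CH₂=CHCH₂–OSO₃H > CH₂=CHCH₂–OC(O)CF₃ > CH₂=CHCH₂–N(CH₃)₃⁺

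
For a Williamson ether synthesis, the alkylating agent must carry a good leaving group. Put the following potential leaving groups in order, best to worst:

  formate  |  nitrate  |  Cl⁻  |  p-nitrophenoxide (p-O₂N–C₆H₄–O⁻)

A good leaving group is a weak base: the lower the pKₐ of its conjugate acid, the more readily it departs.
Cl⁻: pKₐ(HCl) ≈ -7
nitrate: pKₐ(HNO₃) ≈ -1.3
formate: pKₐ(HCOOH) ≈ 3.8
p-nitrophenoxide (p-O₂N–C₆H₄–O⁻): pKₐ(p-nitrophenol) ≈ 7.2

Cl⁻ > nitrate > formate > p-nitrophenoxide (p-O₂N–C₆H₄–O⁻)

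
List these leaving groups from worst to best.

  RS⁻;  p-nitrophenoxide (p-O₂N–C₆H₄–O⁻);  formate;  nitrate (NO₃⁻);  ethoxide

ethoxide < RS⁻ < p-nitrophenoxide (p-O₂N–C₆H₄–O⁻) < formate < nitrate (NO₃⁻)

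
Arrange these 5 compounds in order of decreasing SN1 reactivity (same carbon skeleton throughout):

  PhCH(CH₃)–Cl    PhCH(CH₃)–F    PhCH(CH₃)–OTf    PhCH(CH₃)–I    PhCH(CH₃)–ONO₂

With the same alkyl group throughout, only the leaving group differentiates the rates.
Leaving-group ability tracks the stability of the departed species; conjugate-acid pKₐ is the usual yardstick (lower pKₐ → better LG).
PhCH(CH₃)–OTf loses OTf⁻: pKₐ(CF₃SO₃H (triflic acid)) ≈ -14
PhCH(CH₃)–I loses I⁻: pKₐ(HI) ≈ -10
PhCH(CH₃)–Cl loses Cl⁻: pKₐ(HCl) ≈ -7
PhCH(CH₃)–ONO₂ loses NO₃⁻: pKₐ(HNO₃) ≈ -1.3
PhCH(CH₃)–F loses F⁻: pKₐ(HF) ≈ 3.2

PhCH(CH₃)–OTf > PhCH(CH₃)–I > PhCH(CH₃)–Cl > PhCH(CH₃)–ONO₂ > PhCH(CH₃)–F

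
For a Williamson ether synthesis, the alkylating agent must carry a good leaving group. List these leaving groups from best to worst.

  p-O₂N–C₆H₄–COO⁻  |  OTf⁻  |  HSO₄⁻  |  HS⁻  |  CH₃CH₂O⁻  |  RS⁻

OTf⁻: pKₐ(CF₃SO₃H (triflic acid)) ≈ -14
HSO₄⁻: pKₐ(H₂SO₄) ≈ -3
p-O₂N–C₆H₄–COO⁻: pKₐ(p-nitrobenzoic acid) ≈ 3.4
HS⁻: pKₐ(H₂S) ≈ 7
RS⁻: pKₐ(RSH (a thiol)) ≈ 10.5
CH₃CH₂O⁻: pKₐ(CH₃CH₂OH) ≈ 16

OTf⁻ > HSO₄⁻ > p-O₂N–C₆H₄–COO⁻ > HS⁻ > RS⁻ > CH₃CH₂O⁻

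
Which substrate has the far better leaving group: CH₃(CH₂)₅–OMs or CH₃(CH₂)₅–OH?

CH₃(CH₂)₅–OMs

From CH₃(CH₂)₅–OH the departing group would be OH⁻ (pKₐ(H₂O) ≈ 15.7). Strong base; essentially never leaves without prior activation.
From CH₃(CH₂)₅–OMs the leaving group is OMs⁻ (pKₐ(CH₃SO₃H (MsOH)) ≈ -1.9). Resonance-delocalised alkanesulfonate.
(In practice CH₃(CH₂)₅–OMs is made from CH₃(CH₂)₅–OH by treatment with MsCl / Et₃N, converting the hydroxyl into a mesylate.)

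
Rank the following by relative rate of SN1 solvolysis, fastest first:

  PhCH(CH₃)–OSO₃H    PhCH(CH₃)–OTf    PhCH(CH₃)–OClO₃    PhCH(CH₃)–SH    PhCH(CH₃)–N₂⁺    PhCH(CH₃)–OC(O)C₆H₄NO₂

The skeletons are identical, so relative rate is governed entirely by leaving-group ability.
Rank by basicity of the departing species: weakest base leaves most easily.
PhCH(CH₃)–N₂⁺ loses N₂: no meaningful conjugate acid; N₂ departs as an exceptionally stable neutral molecule
PhCH(CH₃)–OTf loses OTf⁻: pKₐ(CF₃SO₃H (triflic acid)) ≈ -14
PhCH(CH₃)–OClO₃ loses ClO₄⁻: pKₐ(HClO₄) ≈ -10
PhCH(CH₃)–OSO₃H loses HSO₄⁻: pKₐ(H₂SO₄) ≈ -3
PhCH(CH₃)–OC(O)C₆H₄NO₂ loses p-O₂N–C₆H₄–COO⁻: pKₐ(p-nitrobenzoic acid) ≈ 3.4
PhCH(CH₃)–SH loses HS⁻: pKₐ(H₂S) ≈ 7

PhCH(CH₃)–N₂⁺ > PhCH(CH₃)–OTf > PhCH(CH₃)–OClO₃ > PhCH(CH₃)–OSO₃H > PhCH(CH₃)–OC(O)C₆H₄NO₂ > PhCH(CH₃)–SH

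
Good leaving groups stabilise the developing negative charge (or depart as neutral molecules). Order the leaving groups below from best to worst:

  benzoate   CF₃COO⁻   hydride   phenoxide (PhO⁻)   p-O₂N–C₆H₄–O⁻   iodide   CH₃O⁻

Rank by basicity of the departing species: weakest base leaves most easily.
iodide: pKₐ(HI) ≈ -10
CF₃COO⁻: pKₐ(CF₃COOH) ≈ 0.2
benzoate: pKₐ(C₆H₅COOH) ≈ 4.2
p-O₂N–C₆H₄–O⁻: pKₐ(p-nitrophenol) ≈ 7.2
phenoxide (PhO⁻): pKₐ(C₆H₅OH (phenol)) ≈ 10
CH₃O⁻: pKₐ(CH₃OH) ≈ 15.5
hydride: pKₐ(H₂) ≈ 36

iodide > CF₃COO⁻ > benzoate > p-O₂N–C₆H₄–O⁻ > phenoxide (PhO⁻) > CH₃O⁻ > hydride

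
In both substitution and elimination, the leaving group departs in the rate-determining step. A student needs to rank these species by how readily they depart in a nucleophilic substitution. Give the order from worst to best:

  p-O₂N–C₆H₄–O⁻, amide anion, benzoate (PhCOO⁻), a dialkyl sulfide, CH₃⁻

Rank by basicity of the departing species: weakest base leaves most easily.
a dialkyl sulfide: pKₐ(R'₂SH⁺) ≈ -7 — neutral; leaves from a sulfonium salt (R–SR'₂⁺)
benzoate (PhCOO⁻): pKₐ(C₆H₅COOH) ≈ 4.2 — aryl carboxylate
p-O₂N–C₆H₄–O⁻: pKₐ(p-nitrophenol) ≈ 7.2
amide anion: pKₐ(NH₃) ≈ 38
CH₃⁻: pKₐ(CH₄) ≈ 48
Reversing gives the worst-to-best order requested.

CH₃⁻ < amide anion < p-O₂N–C₆H₄–O⁻ < benzoate (PhCOO⁻) < a dialkyl sulfide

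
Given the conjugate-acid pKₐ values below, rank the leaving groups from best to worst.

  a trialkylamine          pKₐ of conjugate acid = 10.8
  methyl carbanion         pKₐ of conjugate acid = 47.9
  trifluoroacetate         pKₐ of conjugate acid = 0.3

Lower conjugate-acid pKₐ ⇒ weaker base ⇒ better leaving group.
Sorting by the given values: trifluoroacetate (0.3), a trialkylamine (10.8), methyl carbanion (47.9).

trifluoroacetate > a trialkylamine > methyl carbanion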